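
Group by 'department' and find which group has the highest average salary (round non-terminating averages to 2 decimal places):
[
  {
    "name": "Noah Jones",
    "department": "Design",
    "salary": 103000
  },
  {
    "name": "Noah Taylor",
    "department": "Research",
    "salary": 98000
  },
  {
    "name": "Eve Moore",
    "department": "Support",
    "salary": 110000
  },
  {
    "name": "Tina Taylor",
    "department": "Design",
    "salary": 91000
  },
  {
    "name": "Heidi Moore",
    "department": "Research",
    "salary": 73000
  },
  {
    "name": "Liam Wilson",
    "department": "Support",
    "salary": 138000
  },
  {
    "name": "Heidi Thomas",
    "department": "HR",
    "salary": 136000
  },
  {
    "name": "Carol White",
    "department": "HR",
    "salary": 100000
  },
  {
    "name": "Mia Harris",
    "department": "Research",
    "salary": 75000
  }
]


Group by: department

Groups:
  Design: 2 people, avg salary = 194000/2 = $97000
  HR: 2 people, avg salary = 236000/2 = $118000
  Research: 3 people, avg salary = 246000/3 = $82000
  Support: 2 people, avg salary = 248000/2 = $124000

Highest average salary: Support ($124000)

Support ($124000)


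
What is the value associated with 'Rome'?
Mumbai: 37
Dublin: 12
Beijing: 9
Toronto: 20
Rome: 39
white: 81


Looking up key 'Rome'
Value: 39

39


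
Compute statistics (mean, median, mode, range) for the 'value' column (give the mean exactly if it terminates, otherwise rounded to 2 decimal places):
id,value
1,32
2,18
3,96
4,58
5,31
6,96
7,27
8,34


Data: [32, 18, 96, 58, 31, 96, 27, 34]
Count: 8
Sum: 392
Mean: 392/8 = 49
Sorted: [18, 27, 31, 32, 34, 58, 96, 96]
Median: 33.0
Mode: 96 (2 times)
Range: 96 - 18 = 78
Min: 18, Max: 96

mean=49, median=33.0, mode=96, range=78


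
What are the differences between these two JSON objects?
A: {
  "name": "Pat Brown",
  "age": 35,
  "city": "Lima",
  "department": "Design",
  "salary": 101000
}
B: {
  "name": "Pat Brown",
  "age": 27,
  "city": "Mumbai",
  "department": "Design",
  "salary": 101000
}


Comparing each field (in key order):
  name: same
  age: DIFFERENT
  city: DIFFERENT
  department: same
  salary: same
Differences:
  age: 35 -> 27
  city: Lima -> Mumbai

2 field(s) changed

2 changes: age, city


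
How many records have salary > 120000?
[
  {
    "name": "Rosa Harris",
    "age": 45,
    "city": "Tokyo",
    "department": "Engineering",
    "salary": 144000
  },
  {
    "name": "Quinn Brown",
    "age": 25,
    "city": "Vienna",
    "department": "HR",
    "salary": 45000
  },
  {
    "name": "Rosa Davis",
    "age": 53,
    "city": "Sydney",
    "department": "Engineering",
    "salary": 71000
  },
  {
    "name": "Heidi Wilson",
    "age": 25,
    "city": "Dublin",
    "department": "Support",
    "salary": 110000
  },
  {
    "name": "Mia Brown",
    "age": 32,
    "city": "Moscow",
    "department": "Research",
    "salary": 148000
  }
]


Data: 5 records
Condition: salary > 120000

Checking each record:
  Rosa Harris: 144000 MATCH
  Quinn Brown: 45000
  Rosa Davis: 71000
  Heidi Wilson: 110000
  Mia Brown: 148000 MATCH

Count: 2

2


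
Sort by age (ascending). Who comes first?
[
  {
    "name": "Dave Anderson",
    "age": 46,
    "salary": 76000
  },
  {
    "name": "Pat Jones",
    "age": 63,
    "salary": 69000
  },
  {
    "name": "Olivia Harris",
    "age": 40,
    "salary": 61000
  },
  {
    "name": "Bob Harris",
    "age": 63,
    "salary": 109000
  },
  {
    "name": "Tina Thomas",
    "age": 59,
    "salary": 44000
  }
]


Sort by: age (ascending)

Sorted order:
  1. Olivia Harris (age = 40)
  2. Dave Anderson (age = 46)
  3. Tina Thomas (age = 59)
  4. Pat Jones (age = 63)
  5. Bob Harris (age = 63)

First: Olivia Harris

Olivia Harris


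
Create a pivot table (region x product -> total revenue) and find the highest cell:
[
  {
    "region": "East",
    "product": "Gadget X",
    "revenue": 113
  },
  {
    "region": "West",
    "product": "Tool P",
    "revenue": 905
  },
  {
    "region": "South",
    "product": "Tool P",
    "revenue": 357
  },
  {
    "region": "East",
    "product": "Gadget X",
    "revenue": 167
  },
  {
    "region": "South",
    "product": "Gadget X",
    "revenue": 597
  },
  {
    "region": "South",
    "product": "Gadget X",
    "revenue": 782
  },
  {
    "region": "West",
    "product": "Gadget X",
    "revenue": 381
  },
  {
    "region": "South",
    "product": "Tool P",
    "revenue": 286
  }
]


Pivot: region (rows) x product (columns) -> total revenue

     Gadget X      Tool P      
East           280             0  
South         1379           643  
West           381           905  

Highest: South / Gadget X = $1379

South / Gadget X = $1379


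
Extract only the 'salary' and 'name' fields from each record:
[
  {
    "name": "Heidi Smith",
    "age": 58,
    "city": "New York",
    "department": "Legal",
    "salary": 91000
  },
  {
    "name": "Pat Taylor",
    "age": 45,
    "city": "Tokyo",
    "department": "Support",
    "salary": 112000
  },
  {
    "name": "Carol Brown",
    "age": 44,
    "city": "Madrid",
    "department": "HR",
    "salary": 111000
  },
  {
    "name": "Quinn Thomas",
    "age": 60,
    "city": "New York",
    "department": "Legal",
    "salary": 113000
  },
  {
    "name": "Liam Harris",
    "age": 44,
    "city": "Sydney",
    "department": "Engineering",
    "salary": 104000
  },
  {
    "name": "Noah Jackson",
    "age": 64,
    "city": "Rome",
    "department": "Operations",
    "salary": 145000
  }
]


Original: 6 records with fields: name, age, city, department, salary
Keep: ['salary', 'name']
Drop: ['age', 'city', 'department']
Result: 6 records, 2 fields each

[
  {
    "salary": 91000,
    "name": "Heidi Smith"
  },
  {
    "salary": 112000,
    "name": "Pat Taylor"
  },
  {
    "salary": 111000,
    "name": "Carol Brown"
  },
  {
    "salary": 113000,
    "name": "Quinn Thomas"
  },
  {
    "salary": 104000,
    "name": "Liam Harris"
  },
  {
    "salary": 145000,
    "name": "Noah Jackson"
  }
]


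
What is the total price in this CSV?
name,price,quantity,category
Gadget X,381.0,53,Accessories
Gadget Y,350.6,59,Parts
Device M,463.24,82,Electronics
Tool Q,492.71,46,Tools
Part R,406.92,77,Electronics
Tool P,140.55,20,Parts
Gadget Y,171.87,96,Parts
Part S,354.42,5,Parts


Computing total price:
Values: [381.0, 350.6, 463.24, 492.71, 406.92, 140.55, 171.87, 354.42]
Sum = 2761.31

2761.31


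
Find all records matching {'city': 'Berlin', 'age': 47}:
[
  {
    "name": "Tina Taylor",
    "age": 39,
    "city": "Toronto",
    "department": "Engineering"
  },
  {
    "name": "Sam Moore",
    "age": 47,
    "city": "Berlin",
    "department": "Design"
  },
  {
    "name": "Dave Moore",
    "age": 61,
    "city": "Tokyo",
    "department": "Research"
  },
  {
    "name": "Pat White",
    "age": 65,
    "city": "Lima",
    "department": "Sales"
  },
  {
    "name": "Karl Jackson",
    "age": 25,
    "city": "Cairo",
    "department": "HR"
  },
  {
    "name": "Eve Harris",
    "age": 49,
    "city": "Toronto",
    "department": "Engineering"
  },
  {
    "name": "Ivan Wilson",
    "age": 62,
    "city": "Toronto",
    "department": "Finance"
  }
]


Search criteria: {'city': 'Berlin', 'age': 47}

Checking 7 records:
  Tina Taylor: {city: Toronto, age: 39}
  Sam Moore: {city: Berlin, age: 47} <-- MATCH
  Dave Moore: {city: Tokyo, age: 61}
  Pat White: {city: Lima, age: 65}
  Karl Jackson: {city: Cairo, age: 25}
  Eve Harris: {city: Toronto, age: 49}
  Ivan Wilson: {city: Toronto, age: 62}

Matches: ["Sam Moore"]

["Sam Moore"]


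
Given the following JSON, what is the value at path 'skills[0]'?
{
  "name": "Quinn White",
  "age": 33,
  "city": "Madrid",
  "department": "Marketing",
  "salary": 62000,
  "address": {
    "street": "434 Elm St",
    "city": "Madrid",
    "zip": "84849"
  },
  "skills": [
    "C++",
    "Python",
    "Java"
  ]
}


Query: skills[0]
Path: skills -> first element
Value: C++

C++


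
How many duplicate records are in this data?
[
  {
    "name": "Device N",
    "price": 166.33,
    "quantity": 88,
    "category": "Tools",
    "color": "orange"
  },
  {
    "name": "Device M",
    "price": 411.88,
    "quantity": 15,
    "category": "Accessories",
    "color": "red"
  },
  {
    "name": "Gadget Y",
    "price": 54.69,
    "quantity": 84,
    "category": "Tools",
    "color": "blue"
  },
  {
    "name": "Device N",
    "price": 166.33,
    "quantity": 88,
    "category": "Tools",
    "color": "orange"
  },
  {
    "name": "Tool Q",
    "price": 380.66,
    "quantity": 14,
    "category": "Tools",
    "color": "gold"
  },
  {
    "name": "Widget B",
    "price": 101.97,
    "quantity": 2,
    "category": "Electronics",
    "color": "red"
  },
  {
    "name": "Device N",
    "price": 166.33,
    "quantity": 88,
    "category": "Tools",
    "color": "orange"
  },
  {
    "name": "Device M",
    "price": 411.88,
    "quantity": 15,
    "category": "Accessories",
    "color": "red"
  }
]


Checking 8 records for duplicates:

  Row 1: Device N ($166.33, qty 88)
  Row 2: Device M ($411.88, qty 15)
  Row 3: Gadget Y ($54.69, qty 84)
  Row 4: Device N ($166.33, qty 88) <-- DUPLICATE
  Row 5: Tool Q ($380.66, qty 14)
  Row 6: Widget B ($101.97, qty 2)
  Row 7: Device N ($166.33, qty 88) <-- DUPLICATE
  Row 8: Device M ($411.88, qty 15) <-- DUPLICATE

Duplicates found: 3
Unique records: 5

3 duplicates, 5 unique


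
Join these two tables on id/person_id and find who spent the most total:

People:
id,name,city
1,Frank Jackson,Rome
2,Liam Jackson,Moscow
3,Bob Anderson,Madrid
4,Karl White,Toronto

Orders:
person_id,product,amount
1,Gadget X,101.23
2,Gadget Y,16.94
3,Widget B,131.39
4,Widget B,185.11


Join on: people.id = orders.person_id

Joined rows:
  Frank Jackson (Rome) bought Gadget X for $101.23
  Liam Jackson (Moscow) bought Gadget Y for $16.94
  Bob Anderson (Madrid) bought Widget B for $131.39
  Karl White (Toronto) bought Widget B for $185.11

Total per person:
  Karl White: $185.11
  Bob Anderson: $131.39
  Frank Jackson: $101.23
  Liam Jackson: $16.94

Top spender: Karl White ($185.11)

Karl White ($185.11)


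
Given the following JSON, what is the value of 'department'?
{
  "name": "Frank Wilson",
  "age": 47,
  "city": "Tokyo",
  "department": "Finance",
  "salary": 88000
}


Looking up field 'department'
Value: Finance

Finance


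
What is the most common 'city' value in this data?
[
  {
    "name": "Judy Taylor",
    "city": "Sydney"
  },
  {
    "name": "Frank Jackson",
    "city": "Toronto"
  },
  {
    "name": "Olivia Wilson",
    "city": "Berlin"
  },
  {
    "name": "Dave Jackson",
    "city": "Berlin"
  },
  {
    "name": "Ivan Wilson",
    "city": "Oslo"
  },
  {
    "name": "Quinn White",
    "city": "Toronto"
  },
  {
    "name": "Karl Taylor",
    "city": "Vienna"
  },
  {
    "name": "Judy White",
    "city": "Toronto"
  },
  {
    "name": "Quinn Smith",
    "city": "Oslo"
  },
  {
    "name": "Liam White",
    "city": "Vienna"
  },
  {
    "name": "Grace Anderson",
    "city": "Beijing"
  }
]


Counting 'city' values across 11 records:

  Toronto: 3 ###
  Berlin: 2 ##
  Oslo: 2 ##
  Vienna: 2 ##
  Sydney: 1 #
  Beijing: 1 #

Most common: Toronto (3 times)

Toronto (3 times)


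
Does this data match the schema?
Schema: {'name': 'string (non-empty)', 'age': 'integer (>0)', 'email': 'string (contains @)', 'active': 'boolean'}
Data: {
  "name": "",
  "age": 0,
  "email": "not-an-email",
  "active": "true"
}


Validating each field against schema:
  name: FAIL ("" is an empty string)
  age: FAIL (0 is not > 0)
  email: FAIL ("not-an-email" does not contain @)
  active: FAIL ("true" is not a boolean)

Result: INVALID (4 errors: name, age, email, active)

INVALID (4 errors: name, age, email, active)


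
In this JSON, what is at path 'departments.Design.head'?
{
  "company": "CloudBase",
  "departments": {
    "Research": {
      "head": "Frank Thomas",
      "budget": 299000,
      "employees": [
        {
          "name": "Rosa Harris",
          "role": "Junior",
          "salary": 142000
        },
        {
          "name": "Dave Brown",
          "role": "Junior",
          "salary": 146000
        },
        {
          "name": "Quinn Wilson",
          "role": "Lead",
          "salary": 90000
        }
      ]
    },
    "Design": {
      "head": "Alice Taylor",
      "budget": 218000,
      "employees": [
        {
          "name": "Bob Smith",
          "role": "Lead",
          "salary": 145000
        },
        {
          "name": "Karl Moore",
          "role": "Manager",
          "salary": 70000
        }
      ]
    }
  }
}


Path: departments.Design.head

Navigate:
  -> departments
  -> Design
  -> head = 'Alice Taylor'

Alice Taylor


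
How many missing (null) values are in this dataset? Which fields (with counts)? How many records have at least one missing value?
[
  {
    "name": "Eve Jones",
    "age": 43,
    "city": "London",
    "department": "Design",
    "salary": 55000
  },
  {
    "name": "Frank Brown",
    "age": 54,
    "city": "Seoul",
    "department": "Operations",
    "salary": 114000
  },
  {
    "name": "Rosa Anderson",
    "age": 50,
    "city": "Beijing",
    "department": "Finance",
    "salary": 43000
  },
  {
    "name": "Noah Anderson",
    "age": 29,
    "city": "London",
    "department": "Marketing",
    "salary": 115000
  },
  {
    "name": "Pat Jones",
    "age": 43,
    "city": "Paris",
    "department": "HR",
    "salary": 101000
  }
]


Checking for missing (null) values in 5 records:

  Eve Jones: complete
  Frank Brown: complete
  Rosa Anderson: complete
  Noah Anderson: complete
  Pat Jones: complete

Per field:
  name: 0 missing
  age: 0 missing
  city: 0 missing
  department: 0 missing
  salary: 0 missing

Total missing values: 0
Records with any missing: 0

0 missing values (none); 0 incomplete records


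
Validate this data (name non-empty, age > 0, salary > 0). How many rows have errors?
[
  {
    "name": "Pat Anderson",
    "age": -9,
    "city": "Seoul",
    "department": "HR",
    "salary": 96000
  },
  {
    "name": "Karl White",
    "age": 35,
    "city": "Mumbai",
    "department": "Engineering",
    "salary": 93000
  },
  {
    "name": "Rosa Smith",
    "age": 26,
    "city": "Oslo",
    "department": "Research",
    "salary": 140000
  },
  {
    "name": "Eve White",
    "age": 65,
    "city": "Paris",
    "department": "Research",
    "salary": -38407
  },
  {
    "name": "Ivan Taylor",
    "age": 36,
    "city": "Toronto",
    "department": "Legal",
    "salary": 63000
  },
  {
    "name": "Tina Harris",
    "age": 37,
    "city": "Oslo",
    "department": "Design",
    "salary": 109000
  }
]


Validating 6 records:
Rules: name non-empty, age > 0, salary > 0

  Row 1 (Pat Anderson): negative age: -9
  Row 2 (Karl White): OK
  Row 3 (Rosa Smith): OK
  Row 4 (Eve White): negative salary: -38407
  Row 5 (Ivan Taylor): OK
  Row 6 (Tina Harris): OK

Total errors: 2

2 errors


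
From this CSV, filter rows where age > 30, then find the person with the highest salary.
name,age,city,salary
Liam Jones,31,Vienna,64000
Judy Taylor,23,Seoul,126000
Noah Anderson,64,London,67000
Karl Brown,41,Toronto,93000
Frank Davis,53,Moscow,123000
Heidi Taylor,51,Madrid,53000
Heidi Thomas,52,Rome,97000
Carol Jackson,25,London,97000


Filter: age > 30
Sort by: salary (descending)

Filtered records (6):
  Frank Davis, age 53, salary $123000
  Heidi Thomas, age 52, salary $97000
  Karl Brown, age 41, salary $93000
  Noah Anderson, age 64, salary $67000
  Liam Jones, age 31, salary $64000
  Heidi Taylor, age 51, salary $53000

Highest salary: Frank Davis ($123000)

Frank Davis


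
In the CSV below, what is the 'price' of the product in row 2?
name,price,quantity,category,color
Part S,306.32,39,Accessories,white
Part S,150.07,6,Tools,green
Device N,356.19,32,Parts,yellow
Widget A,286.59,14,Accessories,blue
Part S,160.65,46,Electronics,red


Query: Row 2 ('Part S'), column 'price'
Value: 150.07

150.07


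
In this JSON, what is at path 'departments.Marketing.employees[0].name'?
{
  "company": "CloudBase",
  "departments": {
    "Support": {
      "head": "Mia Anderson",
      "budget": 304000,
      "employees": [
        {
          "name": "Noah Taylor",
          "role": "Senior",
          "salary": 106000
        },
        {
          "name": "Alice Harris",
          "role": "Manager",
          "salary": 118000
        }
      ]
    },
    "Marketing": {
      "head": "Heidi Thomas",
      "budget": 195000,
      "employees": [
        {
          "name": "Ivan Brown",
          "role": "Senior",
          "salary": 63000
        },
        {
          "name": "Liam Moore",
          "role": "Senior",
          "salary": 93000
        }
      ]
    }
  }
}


Path: departments.Marketing.employees[0].name

Navigate:
  -> departments
  -> Marketing
  -> employees[0].name = 'Ivan Brown'

Ivan Brown


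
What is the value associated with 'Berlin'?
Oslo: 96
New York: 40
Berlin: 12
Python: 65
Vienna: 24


Looking up key 'Berlin'
Value: 12

12


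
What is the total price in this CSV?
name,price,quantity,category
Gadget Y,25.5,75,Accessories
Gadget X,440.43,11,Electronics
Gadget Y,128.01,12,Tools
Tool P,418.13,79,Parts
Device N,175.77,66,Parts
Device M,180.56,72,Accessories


Computing total price:
Values: [25.5, 440.43, 128.01, 418.13, 175.77, 180.56]
Sum = 1368.40

1368.40


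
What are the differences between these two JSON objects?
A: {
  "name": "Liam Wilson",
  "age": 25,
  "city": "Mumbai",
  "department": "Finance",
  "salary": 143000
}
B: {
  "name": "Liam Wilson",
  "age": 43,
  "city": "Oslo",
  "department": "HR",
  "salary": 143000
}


Comparing each field (in key order):
  name: same
  age: DIFFERENT
  city: DIFFERENT
  department: DIFFERENT
  salary: same
Differences:
  age: 25 -> 43
  city: Mumbai -> Oslo
  department: Finance -> HR

3 field(s) changed

3 changes: age, city, department


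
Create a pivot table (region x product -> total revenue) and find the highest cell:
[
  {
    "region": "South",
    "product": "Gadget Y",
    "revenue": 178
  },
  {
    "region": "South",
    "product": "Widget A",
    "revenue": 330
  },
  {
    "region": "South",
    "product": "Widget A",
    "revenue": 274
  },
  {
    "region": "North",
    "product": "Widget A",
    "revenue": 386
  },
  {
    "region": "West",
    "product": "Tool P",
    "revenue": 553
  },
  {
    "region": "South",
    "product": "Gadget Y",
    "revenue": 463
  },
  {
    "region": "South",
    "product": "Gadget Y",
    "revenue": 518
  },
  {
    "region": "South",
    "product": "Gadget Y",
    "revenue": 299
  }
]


Pivot: region (rows) x product (columns) -> total revenue

     Gadget Y      Tool P        Widget A    
North            0             0           386  
South         1458             0           604  
West             0           553             0  

Highest: South / Gadget Y = $1458

South / Gadget Y = $1458


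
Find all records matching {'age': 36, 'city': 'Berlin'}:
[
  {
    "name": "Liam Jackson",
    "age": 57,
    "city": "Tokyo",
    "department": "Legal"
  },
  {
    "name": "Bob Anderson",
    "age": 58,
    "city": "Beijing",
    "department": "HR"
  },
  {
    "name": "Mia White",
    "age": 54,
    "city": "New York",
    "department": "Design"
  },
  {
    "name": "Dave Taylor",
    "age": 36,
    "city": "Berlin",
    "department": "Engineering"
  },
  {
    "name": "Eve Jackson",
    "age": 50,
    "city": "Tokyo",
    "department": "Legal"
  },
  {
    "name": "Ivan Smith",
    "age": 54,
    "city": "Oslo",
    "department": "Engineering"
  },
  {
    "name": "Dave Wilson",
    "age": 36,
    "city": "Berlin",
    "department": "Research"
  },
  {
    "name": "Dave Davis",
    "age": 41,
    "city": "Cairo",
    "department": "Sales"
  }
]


Search criteria: {'age': 36, 'city': 'Berlin'}

Checking 8 records:
  Liam Jackson: {age: 57, city: Tokyo}
  Bob Anderson: {age: 58, city: Beijing}
  Mia White: {age: 54, city: New York}
  Dave Taylor: {age: 36, city: Berlin} <-- MATCH
  Eve Jackson: {age: 50, city: Tokyo}
  Ivan Smith: {age: 54, city: Oslo}
  Dave Wilson: {age: 36, city: Berlin} <-- MATCH
  Dave Davis: {age: 41, city: Cairo}

Matches: ["Dave Taylor", "Dave Wilson"]

["Dave Taylor", "Dave Wilson"]


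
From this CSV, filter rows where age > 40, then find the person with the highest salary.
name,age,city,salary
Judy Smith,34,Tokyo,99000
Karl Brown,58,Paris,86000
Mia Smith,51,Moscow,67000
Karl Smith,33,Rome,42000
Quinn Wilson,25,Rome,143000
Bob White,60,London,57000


Filter: age > 40
Sort by: salary (descending)

Filtered records (3):
  Karl Brown, age 58, salary $86000
  Mia Smith, age 51, salary $67000
  Bob White, age 60, salary $57000

Highest salary: Karl Brown ($86000)

Karl Brown


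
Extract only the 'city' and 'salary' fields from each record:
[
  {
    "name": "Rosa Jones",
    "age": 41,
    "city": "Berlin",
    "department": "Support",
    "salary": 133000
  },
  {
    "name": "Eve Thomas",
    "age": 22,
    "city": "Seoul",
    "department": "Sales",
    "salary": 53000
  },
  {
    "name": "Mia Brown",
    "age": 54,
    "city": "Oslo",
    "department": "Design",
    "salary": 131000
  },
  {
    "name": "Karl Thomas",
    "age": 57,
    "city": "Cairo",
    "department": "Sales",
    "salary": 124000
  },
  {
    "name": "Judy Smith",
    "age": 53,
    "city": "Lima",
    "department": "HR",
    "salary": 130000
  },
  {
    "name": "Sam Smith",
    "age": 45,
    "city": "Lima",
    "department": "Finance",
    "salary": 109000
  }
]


Original: 6 records with fields: name, age, city, department, salary
Keep: ['city', 'salary']
Drop: ['name', 'age', 'department']
Result: 6 records, 2 fields each

[
  {
    "city": "Berlin",
    "salary": 133000
  },
  {
    "city": "Seoul",
    "salary": 53000
  },
  {
    "city": "Oslo",
    "salary": 131000
  },
  {
    "city": "Cairo",
    "salary": 124000
  },
  {
    "city": "Lima",
    "salary": 130000
  },
  {
    "city": "Lima",
    "salary": 109000
  }
]


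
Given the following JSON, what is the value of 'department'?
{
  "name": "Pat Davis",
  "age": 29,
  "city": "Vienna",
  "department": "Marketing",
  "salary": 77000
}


Looking up field 'department'
Value: Marketing

Marketing


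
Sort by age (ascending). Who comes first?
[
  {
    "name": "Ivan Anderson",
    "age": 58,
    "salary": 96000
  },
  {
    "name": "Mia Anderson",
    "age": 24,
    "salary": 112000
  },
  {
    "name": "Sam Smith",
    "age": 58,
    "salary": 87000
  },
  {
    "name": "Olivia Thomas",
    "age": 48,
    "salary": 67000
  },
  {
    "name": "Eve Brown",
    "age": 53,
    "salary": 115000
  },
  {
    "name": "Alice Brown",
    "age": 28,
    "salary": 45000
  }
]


Sort by: age (ascending)

Sorted order:
  1. Mia Anderson (age = 24)
  2. Alice Brown (age = 28)
  3. Olivia Thomas (age = 48)
  4. Eve Brown (age = 53)
  5. Ivan Anderson (age = 58)
  6. Sam Smith (age = 58)

First: Mia Anderson

Mia Anderson


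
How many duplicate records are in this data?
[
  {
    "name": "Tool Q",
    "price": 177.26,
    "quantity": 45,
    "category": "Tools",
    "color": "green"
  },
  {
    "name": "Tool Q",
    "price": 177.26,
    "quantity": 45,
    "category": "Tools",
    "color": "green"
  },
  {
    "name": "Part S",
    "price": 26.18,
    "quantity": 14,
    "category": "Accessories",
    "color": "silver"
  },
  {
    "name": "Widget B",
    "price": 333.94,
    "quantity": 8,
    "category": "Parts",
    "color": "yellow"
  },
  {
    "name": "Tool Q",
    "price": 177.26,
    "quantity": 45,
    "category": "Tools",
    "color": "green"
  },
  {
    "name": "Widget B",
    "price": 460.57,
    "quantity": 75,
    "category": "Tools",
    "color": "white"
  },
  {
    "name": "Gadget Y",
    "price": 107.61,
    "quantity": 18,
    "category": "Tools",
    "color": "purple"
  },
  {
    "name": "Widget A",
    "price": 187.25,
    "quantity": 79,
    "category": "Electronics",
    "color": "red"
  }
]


Checking 8 records for duplicates:

  Row 1: Tool Q ($177.26, qty 45)
  Row 2: Tool Q ($177.26, qty 45) <-- DUPLICATE
  Row 3: Part S ($26.18, qty 14)
  Row 4: Widget B ($333.94, qty 8)
  Row 5: Tool Q ($177.26, qty 45) <-- DUPLICATE
  Row 6: Widget B ($460.57, qty 75)
  Row 7: Gadget Y ($107.61, qty 18)
  Row 8: Widget A ($187.25, qty 79)

Duplicates found: 2
Unique records: 6

2 duplicates, 6 unique


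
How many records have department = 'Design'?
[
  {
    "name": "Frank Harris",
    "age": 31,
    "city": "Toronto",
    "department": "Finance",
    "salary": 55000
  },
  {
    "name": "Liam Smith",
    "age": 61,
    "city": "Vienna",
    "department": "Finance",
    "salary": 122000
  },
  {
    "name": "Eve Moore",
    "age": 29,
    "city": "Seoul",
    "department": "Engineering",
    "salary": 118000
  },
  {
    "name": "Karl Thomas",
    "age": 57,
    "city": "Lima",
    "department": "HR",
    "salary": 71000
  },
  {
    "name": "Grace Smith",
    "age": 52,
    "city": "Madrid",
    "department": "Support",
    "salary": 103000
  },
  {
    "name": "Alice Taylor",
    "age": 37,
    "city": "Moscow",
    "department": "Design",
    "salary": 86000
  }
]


Data: 6 records
Condition: department = 'Design'

Checking each record:
  Frank Harris: Finance
  Liam Smith: Finance
  Eve Moore: Engineering
  Karl Thomas: HR
  Grace Smith: Support
  Alice Taylor: Design MATCH

Count: 1

1


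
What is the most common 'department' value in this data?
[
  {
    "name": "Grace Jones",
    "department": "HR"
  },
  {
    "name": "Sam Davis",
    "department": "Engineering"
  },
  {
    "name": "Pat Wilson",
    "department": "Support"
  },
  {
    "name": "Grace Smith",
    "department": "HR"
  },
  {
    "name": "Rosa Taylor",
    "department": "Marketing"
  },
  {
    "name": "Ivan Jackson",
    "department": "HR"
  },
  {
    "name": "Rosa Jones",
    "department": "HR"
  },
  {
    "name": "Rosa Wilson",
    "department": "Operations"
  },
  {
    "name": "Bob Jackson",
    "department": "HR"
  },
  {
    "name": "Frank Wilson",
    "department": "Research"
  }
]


Counting 'department' values across 10 records:

  HR: 5 #####
  Engineering: 1 #
  Support: 1 #
  Marketing: 1 #
  Operations: 1 #
  Research: 1 #

Most common: HR (5 times)

HR (5 times)


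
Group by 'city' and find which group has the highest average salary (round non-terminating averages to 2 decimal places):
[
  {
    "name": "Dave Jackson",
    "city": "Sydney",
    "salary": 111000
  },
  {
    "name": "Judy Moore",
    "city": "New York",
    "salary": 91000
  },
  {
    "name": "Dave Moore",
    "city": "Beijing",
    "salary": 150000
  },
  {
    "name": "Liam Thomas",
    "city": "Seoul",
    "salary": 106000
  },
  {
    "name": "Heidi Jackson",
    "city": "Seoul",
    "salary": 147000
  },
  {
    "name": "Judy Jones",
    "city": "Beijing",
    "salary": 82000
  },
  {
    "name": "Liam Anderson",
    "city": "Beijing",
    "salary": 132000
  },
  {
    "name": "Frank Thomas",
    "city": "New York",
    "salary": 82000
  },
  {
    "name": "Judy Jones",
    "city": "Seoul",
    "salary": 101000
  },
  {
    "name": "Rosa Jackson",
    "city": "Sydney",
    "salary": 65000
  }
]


Group by: city

Groups:
  Beijing: 3 people, avg salary = 364000/3 ≈ $121333.33
  New York: 2 people, avg salary = 173000/2 = $86500
  Seoul: 3 people, avg salary = 354000/3 = $118000
  Sydney: 2 people, avg salary = 176000/2 = $88000

Highest average salary: Beijing (≈$121333.33)

Beijing (≈$121333.33)


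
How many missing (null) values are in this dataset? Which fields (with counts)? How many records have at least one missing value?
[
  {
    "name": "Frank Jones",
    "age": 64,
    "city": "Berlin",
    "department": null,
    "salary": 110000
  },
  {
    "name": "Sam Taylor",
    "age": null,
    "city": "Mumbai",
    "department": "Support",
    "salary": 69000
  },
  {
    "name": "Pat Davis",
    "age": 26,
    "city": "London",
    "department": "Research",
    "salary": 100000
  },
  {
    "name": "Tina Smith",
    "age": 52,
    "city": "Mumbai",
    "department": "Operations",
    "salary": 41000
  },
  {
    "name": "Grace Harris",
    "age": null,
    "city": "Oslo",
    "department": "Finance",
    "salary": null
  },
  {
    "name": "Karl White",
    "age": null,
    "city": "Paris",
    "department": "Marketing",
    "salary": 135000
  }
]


Checking for missing (null) values in 6 records:

  Frank Jones: department
  Sam Taylor: age
  Pat Davis: complete
  Tina Smith: complete
  Grace Harris: age, salary
  Karl White: age

Per field:
  name: 0 missing
  age: 3 missing
  city: 0 missing
  department: 1 missing
  salary: 1 missing

Total missing values: 5
Records with any missing: 4

5 missing values (age: 3, department: 1, salary: 1); 4 incomplete records


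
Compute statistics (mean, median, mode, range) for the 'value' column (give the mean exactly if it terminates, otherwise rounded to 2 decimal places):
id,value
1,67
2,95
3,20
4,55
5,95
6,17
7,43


Data: [67, 95, 20, 55, 95, 17, 43]
Count: 7
Sum: 392
Mean: 392/7 = 56
Sorted: [17, 20, 43, 55, 67, 95, 95]
Median: 55.0
Mode: 95 (2 times)
Range: 95 - 17 = 78
Min: 17, Max: 95

mean=56, median=55.0, mode=95, range=78


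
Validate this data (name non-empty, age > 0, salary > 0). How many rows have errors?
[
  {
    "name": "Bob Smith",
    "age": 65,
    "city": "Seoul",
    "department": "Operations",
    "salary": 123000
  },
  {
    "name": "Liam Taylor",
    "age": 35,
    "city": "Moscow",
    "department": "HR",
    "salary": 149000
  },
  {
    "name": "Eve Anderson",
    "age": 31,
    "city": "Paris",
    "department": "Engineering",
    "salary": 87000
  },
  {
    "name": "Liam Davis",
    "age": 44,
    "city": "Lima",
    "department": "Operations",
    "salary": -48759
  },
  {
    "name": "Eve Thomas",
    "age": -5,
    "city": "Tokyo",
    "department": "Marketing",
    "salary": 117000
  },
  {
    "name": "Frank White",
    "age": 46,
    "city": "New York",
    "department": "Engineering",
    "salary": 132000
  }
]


Validating 6 records:
Rules: name non-empty, age > 0, salary > 0

  Row 1 (Bob Smith): OK
  Row 2 (Liam Taylor): OK
  Row 3 (Eve Anderson): OK
  Row 4 (Liam Davis): negative salary: -48759
  Row 5 (Eve Thomas): negative age: -5
  Row 6 (Frank White): OK

Total errors: 2

2 errors


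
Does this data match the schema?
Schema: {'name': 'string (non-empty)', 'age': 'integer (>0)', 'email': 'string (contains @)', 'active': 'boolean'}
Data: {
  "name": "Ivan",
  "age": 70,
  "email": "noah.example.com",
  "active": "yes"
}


Validating each field against schema:
  name: OK (non-empty string)
  age: OK (positive integer)
  email: FAIL ("noah.example.com" does not contain @)
  active: FAIL ("yes" is not a boolean)

Result: INVALID (2 errors: email, active)

INVALID (2 errors: email, active)


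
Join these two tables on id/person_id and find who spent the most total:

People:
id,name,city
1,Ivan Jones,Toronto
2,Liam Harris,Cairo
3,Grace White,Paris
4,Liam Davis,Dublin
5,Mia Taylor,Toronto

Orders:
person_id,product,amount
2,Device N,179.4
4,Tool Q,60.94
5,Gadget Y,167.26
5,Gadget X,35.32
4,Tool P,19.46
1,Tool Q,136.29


Join on: people.id = orders.person_id

Joined rows:
  Liam Harris (Cairo) bought Device N for $179.4
  Liam Davis (Dublin) bought Tool Q for $60.94
  Mia Taylor (Toronto) bought Gadget Y for $167.26
  Mia Taylor (Toronto) bought Gadget X for $35.32
  Liam Davis (Dublin) bought Tool P for $19.46
  Ivan Jones (Toronto) bought Tool Q for $136.29

Total per person:
  Mia Taylor: $202.58
  Liam Harris: $179.40
  Ivan Jones: $136.29
  Liam Davis: $80.40

Top spender: Mia Taylor ($202.58)

Mia Taylor ($202.58)


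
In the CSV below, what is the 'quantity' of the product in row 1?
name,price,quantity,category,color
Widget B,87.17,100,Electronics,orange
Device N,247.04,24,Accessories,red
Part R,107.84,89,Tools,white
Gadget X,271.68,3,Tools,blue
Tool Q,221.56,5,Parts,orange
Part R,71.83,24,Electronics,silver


Query: Row 1 ('Widget B'), column 'quantity'
Value: 100

100


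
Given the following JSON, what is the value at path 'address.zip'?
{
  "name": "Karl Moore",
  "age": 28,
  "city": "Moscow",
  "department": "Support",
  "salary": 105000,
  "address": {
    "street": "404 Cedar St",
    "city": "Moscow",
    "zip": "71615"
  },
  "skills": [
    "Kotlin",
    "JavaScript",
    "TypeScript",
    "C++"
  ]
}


Query: address.zip
Path: address -> zip
Value: 71615

71615


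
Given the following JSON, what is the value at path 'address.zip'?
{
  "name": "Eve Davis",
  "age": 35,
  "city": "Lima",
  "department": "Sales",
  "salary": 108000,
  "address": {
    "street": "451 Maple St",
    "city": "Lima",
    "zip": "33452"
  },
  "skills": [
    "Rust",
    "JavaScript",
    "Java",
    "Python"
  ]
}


Query: address.zip
Path: address -> zip
Value: 33452

33452


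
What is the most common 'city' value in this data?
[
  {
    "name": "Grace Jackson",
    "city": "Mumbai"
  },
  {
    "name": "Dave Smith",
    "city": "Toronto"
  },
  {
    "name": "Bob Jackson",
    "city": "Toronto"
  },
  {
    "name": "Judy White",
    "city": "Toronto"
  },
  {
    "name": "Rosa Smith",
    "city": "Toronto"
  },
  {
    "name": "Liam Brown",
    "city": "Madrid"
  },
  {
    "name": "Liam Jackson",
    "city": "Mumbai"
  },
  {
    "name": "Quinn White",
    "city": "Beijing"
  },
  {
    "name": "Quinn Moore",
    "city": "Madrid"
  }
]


Counting 'city' values across 9 records:

  Toronto: 4 ####
  Mumbai: 2 ##
  Madrid: 2 ##
  Beijing: 1 #

Most common: Toronto (4 times)

Toronto (4 times)


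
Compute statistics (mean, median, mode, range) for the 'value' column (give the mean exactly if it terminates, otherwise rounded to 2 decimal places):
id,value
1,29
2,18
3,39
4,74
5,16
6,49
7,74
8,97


Data: [29, 18, 39, 74, 16, 49, 74, 97]
Count: 8
Sum: 396
Mean: 396/8 = 49.5
Sorted: [16, 18, 29, 39, 49, 74, 74, 97]
Median: 44.0
Mode: 74 (2 times)
Range: 97 - 16 = 81
Min: 16, Max: 97

mean=49.5, median=44.0, mode=74, range=81


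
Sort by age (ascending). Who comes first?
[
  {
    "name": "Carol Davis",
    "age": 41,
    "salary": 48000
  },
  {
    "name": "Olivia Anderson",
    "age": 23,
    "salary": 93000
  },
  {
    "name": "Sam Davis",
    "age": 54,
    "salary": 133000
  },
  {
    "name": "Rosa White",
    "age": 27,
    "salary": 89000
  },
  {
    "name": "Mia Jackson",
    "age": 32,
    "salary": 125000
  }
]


Sort by: age (ascending)

Sorted order:
  1. Olivia Anderson (age = 23)
  2. Rosa White (age = 27)
  3. Mia Jackson (age = 32)
  4. Carol Davis (age = 41)
  5. Sam Davis (age = 54)

First: Olivia Anderson

Olivia Anderson


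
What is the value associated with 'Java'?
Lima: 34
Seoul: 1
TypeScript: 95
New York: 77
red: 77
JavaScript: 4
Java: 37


Looking up key 'Java'
Value: 37

37


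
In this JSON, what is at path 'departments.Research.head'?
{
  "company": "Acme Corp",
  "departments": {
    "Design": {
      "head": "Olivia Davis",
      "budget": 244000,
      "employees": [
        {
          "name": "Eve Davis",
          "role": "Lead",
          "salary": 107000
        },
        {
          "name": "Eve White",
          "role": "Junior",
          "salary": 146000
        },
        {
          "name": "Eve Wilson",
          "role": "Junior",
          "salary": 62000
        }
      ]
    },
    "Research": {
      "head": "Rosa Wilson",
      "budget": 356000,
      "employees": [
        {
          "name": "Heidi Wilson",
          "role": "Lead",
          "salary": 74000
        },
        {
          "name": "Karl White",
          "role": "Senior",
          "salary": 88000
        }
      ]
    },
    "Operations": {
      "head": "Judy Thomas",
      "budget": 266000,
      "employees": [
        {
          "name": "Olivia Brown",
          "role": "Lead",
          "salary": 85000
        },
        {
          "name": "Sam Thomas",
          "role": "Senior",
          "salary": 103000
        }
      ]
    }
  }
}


Path: departments.Research.head

Navigate:
  -> departments
  -> Research
  -> head = 'Rosa Wilson'

Rosa Wilson


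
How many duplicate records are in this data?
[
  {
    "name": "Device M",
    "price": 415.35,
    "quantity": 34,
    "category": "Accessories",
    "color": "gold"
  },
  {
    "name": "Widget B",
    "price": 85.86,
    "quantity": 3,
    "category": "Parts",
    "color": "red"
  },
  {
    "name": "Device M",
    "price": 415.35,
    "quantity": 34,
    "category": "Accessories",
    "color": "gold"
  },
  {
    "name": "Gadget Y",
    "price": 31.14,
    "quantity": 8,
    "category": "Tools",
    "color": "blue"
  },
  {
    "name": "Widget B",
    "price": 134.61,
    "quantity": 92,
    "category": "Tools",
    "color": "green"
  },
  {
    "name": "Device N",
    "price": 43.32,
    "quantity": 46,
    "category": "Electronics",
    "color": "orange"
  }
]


Checking 6 records for duplicates:

  Row 1: Device M ($415.35, qty 34)
  Row 2: Widget B ($85.86, qty 3)
  Row 3: Device M ($415.35, qty 34) <-- DUPLICATE
  Row 4: Gadget Y ($31.14, qty 8)
  Row 5: Widget B ($134.61, qty 92)
  Row 6: Device N ($43.32, qty 46)

Duplicates found: 1
Unique records: 5

1 duplicates, 5 unique


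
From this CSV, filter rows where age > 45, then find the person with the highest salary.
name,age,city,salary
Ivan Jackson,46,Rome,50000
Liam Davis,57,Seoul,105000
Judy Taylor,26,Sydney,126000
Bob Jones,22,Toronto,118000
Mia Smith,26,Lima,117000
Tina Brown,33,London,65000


Filter: age > 45
Sort by: salary (descending)

Filtered records (2):
  Liam Davis, age 57, salary $105000
  Ivan Jackson, age 46, salary $50000

Highest salary: Liam Davis ($105000)

Liam Davis


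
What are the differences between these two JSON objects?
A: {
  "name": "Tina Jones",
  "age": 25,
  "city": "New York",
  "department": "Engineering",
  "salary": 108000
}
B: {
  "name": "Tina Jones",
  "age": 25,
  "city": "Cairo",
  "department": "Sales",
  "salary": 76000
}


Comparing each field (in key order):
  name: same
  age: same
  city: DIFFERENT
  department: DIFFERENT
  salary: DIFFERENT
Differences:
  city: New York -> Cairo
  department: Engineering -> Sales
  salary: 108000 -> 76000

3 field(s) changed

3 changes: city, department, salary


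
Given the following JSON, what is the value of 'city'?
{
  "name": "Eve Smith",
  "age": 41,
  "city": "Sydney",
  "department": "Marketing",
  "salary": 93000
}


Looking up field 'city'
Value: Sydney

Sydney


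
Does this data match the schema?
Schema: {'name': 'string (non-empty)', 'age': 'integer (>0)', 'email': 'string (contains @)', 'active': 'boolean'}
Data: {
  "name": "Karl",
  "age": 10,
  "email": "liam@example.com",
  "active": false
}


Validating each field against schema:
  name: OK (non-empty string)
  age: OK (positive integer)
  email: OK (string with @)
  active: OK (boolean)

Result: VALID

VALID


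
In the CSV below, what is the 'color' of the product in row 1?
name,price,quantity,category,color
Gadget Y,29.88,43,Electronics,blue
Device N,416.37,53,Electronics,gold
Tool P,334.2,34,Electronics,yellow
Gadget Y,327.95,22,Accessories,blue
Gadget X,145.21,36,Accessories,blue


Query: Row 1 ('Gadget Y'), column 'color'
Value: blue

blue


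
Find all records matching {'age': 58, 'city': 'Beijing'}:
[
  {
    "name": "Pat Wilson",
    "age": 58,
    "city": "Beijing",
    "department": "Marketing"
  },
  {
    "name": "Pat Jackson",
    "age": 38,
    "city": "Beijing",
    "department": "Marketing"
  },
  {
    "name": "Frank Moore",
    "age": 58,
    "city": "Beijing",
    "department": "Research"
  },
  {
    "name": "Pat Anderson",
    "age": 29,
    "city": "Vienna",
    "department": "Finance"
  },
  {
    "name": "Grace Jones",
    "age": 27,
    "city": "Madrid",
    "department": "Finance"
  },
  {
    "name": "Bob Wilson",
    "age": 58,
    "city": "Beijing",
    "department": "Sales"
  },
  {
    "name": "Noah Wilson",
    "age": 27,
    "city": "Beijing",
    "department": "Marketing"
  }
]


Search criteria: {'age': 58, 'city': 'Beijing'}

Checking 7 records:
  Pat Wilson: {age: 58, city: Beijing} <-- MATCH
  Pat Jackson: {age: 38, city: Beijing}
  Frank Moore: {age: 58, city: Beijing} <-- MATCH
  Pat Anderson: {age: 29, city: Vienna}
  Grace Jones: {age: 27, city: Madrid}
  Bob Wilson: {age: 58, city: Beijing} <-- MATCH
  Noah Wilson: {age: 27, city: Beijing}

Matches: ["Pat Wilson", "Frank Moore", "Bob Wilson"]

["Pat Wilson", "Frank Moore", "Bob Wilson"]
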